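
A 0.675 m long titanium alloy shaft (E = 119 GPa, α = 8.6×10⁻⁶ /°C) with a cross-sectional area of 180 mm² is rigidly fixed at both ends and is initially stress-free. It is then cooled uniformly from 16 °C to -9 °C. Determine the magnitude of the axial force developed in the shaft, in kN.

With zero net strain, σ = E·αΔT = 119 GPa × 8.6×10⁻⁶ × 25 = 25.58 MPa.
P = AEαΔT = 180 × 119×10³ × 8.6×10⁻⁶ × 25 = 4.605 kN (tensile).

P ≈ 4.61 kN (tensile)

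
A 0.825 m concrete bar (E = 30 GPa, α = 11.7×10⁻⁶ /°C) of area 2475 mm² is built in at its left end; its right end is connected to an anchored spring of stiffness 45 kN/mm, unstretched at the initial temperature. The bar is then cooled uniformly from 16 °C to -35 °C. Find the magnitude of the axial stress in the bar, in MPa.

σ ≈ 5.97 MPa (tensile)

Free thermal contraction: δ_free = αΔT L = 11.7×10⁻⁶ × 51 × 825 = 0.4923 mm.
With a force P in the spring, the elastic change of the bar is PL/(AE) and that of the spring is P/k; compatibility requires their sum to equal δ_free.
So P = δ_free / [L/(AE) + 1/k] = 0.4923 / [ 825/(2475×30×10³) + 1/(45×10³) ].
P = 0.4923 / 3.333×10⁻⁵ = 14770 N.
σ = P/A = 14770/2475 = 5.967 MPa.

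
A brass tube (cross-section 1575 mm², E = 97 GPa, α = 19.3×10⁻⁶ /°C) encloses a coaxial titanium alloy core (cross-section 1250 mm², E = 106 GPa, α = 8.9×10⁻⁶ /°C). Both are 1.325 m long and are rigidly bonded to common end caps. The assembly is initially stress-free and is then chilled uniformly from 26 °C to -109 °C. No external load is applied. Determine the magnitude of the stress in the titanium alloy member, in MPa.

Equilibrium of a rigid end plate with no external load gives equal and opposite internal forces ±P in the two members. Since α_{brass} > α_{titanium alloy}, cooling drives the brass into tension and the titanium alloy into compression.
Setting the final lengths equal and cancelling L: (α₁ − α₂)ΔT = P/(A₁E₁) + P/(A₂E₂).
|α₁ − α₂|·ΔT = 10.4×10⁻⁶ × 135 = 0.001404.
1/(A₁E₁) + 1/(A₂E₂) = 1/(1575×97×10³) + 1/(1250×106×10³) = 1.409×10⁻⁸ N⁻¹.
So P = 0.001404 / 1.409×10⁻⁸ = 99.63 kN.
σ_{titanium alloy} = P/A₂ = 99630/1250 = 79.7 MPa, compressive.

σ ≈ 79.7 MPa (compressive)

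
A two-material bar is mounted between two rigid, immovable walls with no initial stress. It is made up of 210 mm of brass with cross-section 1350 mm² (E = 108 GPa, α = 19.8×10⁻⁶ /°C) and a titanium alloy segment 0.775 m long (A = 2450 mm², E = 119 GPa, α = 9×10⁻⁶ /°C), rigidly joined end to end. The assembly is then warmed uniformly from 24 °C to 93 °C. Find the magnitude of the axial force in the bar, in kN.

P ≈ 187 kN (compressive)

Free thermal expansion of the whole bar: Σ αᵢΔT Lᵢ = 19.8×10⁻⁶×69×210 + 9×10⁻⁶×69×775 = 0.7682 mm.
The rigid supports impose zero overall length change; the single axial force P common to all segments must satisfy P Σ Lᵢ/(AᵢEᵢ) = δ_free.
Σ Lᵢ/(AᵢEᵢ) = 210/(1350×108×10³) + 775/(2450×119×10³) = 4.099×10⁻⁶ mm/N.
So P = 0.7682 / 4.099×10⁻⁶ = 187.4 kN, compressive.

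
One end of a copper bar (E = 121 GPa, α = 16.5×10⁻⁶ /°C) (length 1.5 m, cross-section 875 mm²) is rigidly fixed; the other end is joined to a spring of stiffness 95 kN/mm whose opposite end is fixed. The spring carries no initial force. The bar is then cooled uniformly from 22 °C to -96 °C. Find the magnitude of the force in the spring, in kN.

The unrestrained thermal change is αΔT L = 16.5×10⁻⁶ × 118 × 1500 = 2.92 mm.
Let P be the tensile force in the spring. The bar extends elastically by PL/(AE) and the spring stretches by P/k; together these equal δ_free.
So P = δ_free / [L/(AE) + 1/k] = 2.92 / [ 1500/(875×121×10³) + 1/(95×10³) ].
P = 2.92 / 2.469×10⁻⁵ = 118300 N.

P ≈ 118 kN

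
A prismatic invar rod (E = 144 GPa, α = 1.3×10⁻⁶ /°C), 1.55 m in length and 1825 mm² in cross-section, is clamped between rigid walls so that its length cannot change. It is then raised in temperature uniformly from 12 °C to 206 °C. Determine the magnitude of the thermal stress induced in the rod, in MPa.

σ ≈ 36.3 MPa (compressive)

With length fixed, the mechanical strain must cancel the thermal strain αΔT = 1.3×10⁻⁶ × 194 = 252.2×10⁻⁶.
Hence σ = E·αΔT = 144×10³ × 252.2×10⁻⁶ = 36.32 MPa, compressive.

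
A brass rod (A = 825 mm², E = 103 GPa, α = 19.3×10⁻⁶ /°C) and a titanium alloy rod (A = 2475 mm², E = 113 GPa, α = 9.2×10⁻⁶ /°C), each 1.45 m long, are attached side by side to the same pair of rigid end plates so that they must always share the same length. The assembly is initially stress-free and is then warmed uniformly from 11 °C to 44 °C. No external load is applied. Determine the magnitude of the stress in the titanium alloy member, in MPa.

σ ≈ 8.78 MPa (tensile)

The brass has the larger α, so on heating it would change length more than the titanium alloy if both were free. The rigid plates force a common final length, so the brass is put into compression and the titanium alloy into tension, with equal and opposite forces P (no external load).
Setting the final lengths equal and cancelling L: (α₁ − α₂)ΔT = P/(A₁E₁) + P/(A₂E₂).
|α₁ − α₂|·ΔT = 10.1×10⁻⁶ × 33 = 0.0003333.
1/(A₁E₁) + 1/(A₂E₂) = 1/(825×103×10³) + 1/(2475×113×10³) = 1.534×10⁻⁸ N⁻¹.
P = 0.0003333 / 1.534×10⁻⁸ = 21720 N = 21.72 kN.
σ_{titanium alloy} = P/A₂ = 21720/2475 = 8.777 MPa, tensile.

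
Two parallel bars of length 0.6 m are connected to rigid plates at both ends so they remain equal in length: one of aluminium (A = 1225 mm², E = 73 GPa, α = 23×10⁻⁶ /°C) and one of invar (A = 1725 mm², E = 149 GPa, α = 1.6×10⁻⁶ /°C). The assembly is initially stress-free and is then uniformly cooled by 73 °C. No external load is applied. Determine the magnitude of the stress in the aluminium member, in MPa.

σ ≈ 84.6 MPa (tensile)

Both members must finish at the same length. With the larger α, the aluminium tends to over-contract; the plates restrain it, putting the aluminium in tension and the invar in compression. With no external load the two internal forces are equal and opposite, magnitude P.
Equating the net (thermal + elastic) strains gives |α₁ − α₂|·ΔT = P·[1/(A₁E₁) + 1/(A₂E₂)].
|α₁ − α₂|·ΔT = 21.4×10⁻⁶ × 73 = 0.001562.
1/(A₁E₁) + 1/(A₂E₂) = 1/(1225×73×10³) + 1/(1725×149×10³) = 1.507×10⁻⁸ N⁻¹.
P = 0.001562 / 1.507×10⁻⁸ = 103600 N = 103.6 kN.
σ_{aluminium} = P/A₁ = 103600/1225 = 84.6 MPa, tensile.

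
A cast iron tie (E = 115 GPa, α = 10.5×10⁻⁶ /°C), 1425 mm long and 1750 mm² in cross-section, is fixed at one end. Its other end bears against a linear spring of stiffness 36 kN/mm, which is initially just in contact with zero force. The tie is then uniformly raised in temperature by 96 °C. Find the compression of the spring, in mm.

δ ≈ 1.14 mm

Free thermal expansion: δ_free = αΔT L = 10.5×10⁻⁶ × 96 × 1425 = 1.436 mm.
Let P be the compressive force at the spring. The tie shortens elastically by PL/(AE) and the spring compresses by P/k; together these equal δ_free.
P [ L/(AE) + 1/k ] = δ_free → P [ 1425/(1750×115×10³) + 1/(36×10³) ] = 1.436.
P = 1.436 / 3.486×10⁻⁵ = 41210 N.
Spring compression = P/k = 41210/(36×10³) = 1.145 mm.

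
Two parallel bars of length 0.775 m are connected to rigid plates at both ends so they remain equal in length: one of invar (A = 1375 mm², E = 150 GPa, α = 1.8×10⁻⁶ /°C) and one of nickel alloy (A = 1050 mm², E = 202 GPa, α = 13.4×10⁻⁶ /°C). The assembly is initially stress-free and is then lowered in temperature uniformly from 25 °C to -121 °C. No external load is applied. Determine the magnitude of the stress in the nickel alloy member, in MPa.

σ ≈ 169 MPa (tensile)

Equilibrium of a rigid end plate with no external load gives equal and opposite internal forces ±P in the two members. Since α_{nickel alloy} > α_{invar}, cooling drives the nickel alloy into tension and the invar into compression.
Equating the net (thermal + elastic) strains gives |α₁ − α₂|·ΔT = P·[1/(A₁E₁) + 1/(A₂E₂)].
|α₁ − α₂|·ΔT = 11.6×10⁻⁶ × 146 = 0.001694.
1/(A₁E₁) + 1/(A₂E₂) = 1/(1375×150×10³) + 1/(1050×202×10³) = 9.563×10⁻⁹ N⁻¹.
So P = 0.001694 / 9.563×10⁻⁹ = 177.1 kN.
σ_{nickel alloy} = P/A₂ = 177100/1050 = 168.7 MPa, tensile.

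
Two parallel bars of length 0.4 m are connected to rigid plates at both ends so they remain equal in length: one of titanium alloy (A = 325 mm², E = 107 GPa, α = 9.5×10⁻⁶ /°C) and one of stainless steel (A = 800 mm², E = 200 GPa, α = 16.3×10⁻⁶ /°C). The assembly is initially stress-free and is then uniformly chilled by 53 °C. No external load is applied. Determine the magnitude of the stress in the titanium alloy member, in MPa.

σ ≈ 31.7 MPa (compressive)

The stainless steel has the larger α, so on cooling it would change length more than the titanium alloy if both were free. The rigid plates force a common final length, so the stainless steel is put into tension and the titanium alloy into compression, with equal and opposite forces P (no external load).
Setting the final lengths equal and cancelling L: (α₁ − α₂)ΔT = P/(A₁E₁) + P/(A₂E₂).
|α₁ − α₂|·ΔT = 6.8×10⁻⁶ × 53 = 0.0003604.
1/(A₁E₁) + 1/(A₂E₂) = 1/(325×107×10³) + 1/(800×200×10³) = 3.501×10⁻⁸ N⁻¹.
P = 0.0003604 / 3.501×10⁻⁸ = 10300 N = 10.3 kN.
σ_{titanium alloy} = P/A₁ = 10300/325 = 31.68 MPa, compressive.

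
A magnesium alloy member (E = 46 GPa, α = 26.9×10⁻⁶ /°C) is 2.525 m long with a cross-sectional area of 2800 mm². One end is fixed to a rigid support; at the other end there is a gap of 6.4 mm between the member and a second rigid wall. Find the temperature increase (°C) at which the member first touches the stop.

The gap closes when αΔT L = 6.4 mm, since the member is still unstressed at that instant.
So ΔT = g/(αL) = 6.4/(26.9×10⁻⁶ × 2525) = 94.23 °C.

ΔT ≈ 94.2 °C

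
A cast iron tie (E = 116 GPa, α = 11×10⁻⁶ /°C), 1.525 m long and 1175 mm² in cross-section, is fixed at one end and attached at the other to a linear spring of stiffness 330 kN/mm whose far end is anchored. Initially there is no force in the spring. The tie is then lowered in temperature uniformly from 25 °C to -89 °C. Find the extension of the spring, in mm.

If the spring were absent the tie would shorten by αΔT L = 11×10⁻⁶ × 114 × 1525 = 1.912 mm.
With a force P in the spring, the elastic change of the tie is PL/(AE) and that of the spring is P/k; compatibility requires their sum to equal δ_free.
P [ L/(AE) + 1/k ] = δ_free → P [ 1525/(1175×116×10³) + 1/(330×10³) ] = 1.912.
P = 1.912 / 1.422×10⁻⁵ = 134500 N.
Spring extension = P/k = 134500/(330×10³) = 0.4076 mm.

δ ≈ 0.408 mm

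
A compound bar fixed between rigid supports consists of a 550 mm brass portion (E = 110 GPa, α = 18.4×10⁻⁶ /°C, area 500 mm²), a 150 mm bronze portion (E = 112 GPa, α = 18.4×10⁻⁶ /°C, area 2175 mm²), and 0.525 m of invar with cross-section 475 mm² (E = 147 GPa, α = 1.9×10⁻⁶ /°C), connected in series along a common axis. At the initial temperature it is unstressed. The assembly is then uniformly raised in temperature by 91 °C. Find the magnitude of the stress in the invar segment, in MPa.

Free thermal expansion of the whole bar: Σ αᵢΔT Lᵢ = 18.4×10⁻⁶×91×550 + 18.4×10⁻⁶×91×150 + 1.9×10⁻⁶×91×525 = 1.263 mm.
The walls prevent any net length change, so an axial force P (same in every segment) develops. Compatibility: P · Σ Lᵢ/(AᵢEᵢ) = δ_free.
The series flexibility is Σ Lᵢ/(AᵢEᵢ) = 550/(500×110×10³) + 150/(2175×112×10³) + 525/(475×147×10³) = 1.813×10⁻⁵ mm/N.
So P = 1.263 / 1.813×10⁻⁵ = 69.64 kN, compressive.
σ_{invar} = P / A = 69640 / 475 = 146.6 MPa.

σ ≈ 147 MPa (compressive)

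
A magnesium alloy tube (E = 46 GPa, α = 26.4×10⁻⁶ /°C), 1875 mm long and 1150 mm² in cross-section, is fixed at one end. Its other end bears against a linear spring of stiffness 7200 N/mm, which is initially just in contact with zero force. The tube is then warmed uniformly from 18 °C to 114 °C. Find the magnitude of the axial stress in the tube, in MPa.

σ ≈ 23.7 MPa (compressive)

Free thermal expansion: δ_free = αΔT L = 26.4×10⁻⁶ × 96 × 1875 = 4.752 mm.
With a force P in the spring, the elastic change of the tube is PL/(AE) and that of the spring is P/k; compatibility requires their sum to equal δ_free.
So P = δ_free / [L/(AE) + 1/k] = 4.752 / [ 1875/(1150×46×10³) + 1/(7200) ].
P = 4.752 / 0.0001743 = 27260 N.
σ = P/A = 27260/1150 = 23.7 MPa.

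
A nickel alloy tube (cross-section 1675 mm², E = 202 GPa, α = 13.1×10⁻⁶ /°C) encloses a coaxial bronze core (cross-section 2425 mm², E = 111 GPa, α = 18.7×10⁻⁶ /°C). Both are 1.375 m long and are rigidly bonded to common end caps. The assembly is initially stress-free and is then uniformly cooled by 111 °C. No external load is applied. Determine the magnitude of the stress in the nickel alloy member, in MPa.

The bronze has the larger α, so on cooling it would change length more than the nickel alloy if both were free. The rigid plates force a common final length, so the bronze is put into tension and the nickel alloy into compression, with equal and opposite forces P (no external load).
Setting the final lengths equal and cancelling L: (α₁ − α₂)ΔT = P/(A₁E₁) + P/(A₂E₂).
|α₁ − α₂|·ΔT = 5.6×10⁻⁶ × 111 = 0.0006216.
1/(A₁E₁) + 1/(A₂E₂) = 1/(1675×202×10³) + 1/(2425×111×10³) = 6.671×10⁻⁹ N⁻¹.
So P = 0.0006216 / 6.671×10⁻⁹ = 93.19 kN.
σ_{nickel alloy} = P/A₁ = 93190/1675 = 55.63 MPa, compressive.

σ ≈ 55.6 MPa (compressive)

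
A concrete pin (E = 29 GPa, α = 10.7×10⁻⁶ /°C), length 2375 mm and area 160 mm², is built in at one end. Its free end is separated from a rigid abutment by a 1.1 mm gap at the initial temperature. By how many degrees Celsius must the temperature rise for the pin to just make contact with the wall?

ΔT ≈ 43.3 °C

Contact occurs when the free expansion equals the gap: αΔT L = 1.1 mm.
ΔT = 1.1 / (10.7×10⁻⁶ × 2375) = 43.29 °C.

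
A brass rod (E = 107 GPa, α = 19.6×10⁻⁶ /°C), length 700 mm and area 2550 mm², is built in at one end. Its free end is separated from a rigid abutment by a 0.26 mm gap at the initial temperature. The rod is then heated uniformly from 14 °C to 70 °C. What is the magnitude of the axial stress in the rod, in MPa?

Free thermal elongation = αΔT L = 19.6×10⁻⁶ × 56 × 700 = 0.7683 mm.
This exceeds the 0.26 mm gap, so the wall pushes back. The portion of expansion that must be recovered elastically is δ_free − gap = 0.7683 − 0.26 = 0.5083 mm.
Compatibility: PL/(AE) = 0.5083 mm, so σ = P/A = E × (0.5083/700) = 77.7 MPa.

σ ≈ 77.7 MPa (compressive)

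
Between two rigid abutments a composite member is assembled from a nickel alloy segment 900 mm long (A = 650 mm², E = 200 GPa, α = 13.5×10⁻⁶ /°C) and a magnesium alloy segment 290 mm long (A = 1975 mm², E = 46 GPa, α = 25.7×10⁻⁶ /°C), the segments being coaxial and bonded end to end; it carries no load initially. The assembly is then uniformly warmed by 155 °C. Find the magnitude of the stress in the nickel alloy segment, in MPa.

σ ≈ 462 MPa (compressive)

With the walls removed the bar would change length by δ_free = Σ αᵢΔT Lᵢ = 13.5×10⁻⁶×155×900 + 25.7×10⁻⁶×155×290 = 3.038 mm.
Since the ends are fixed, an axial force P builds up, equal in every segment, with P · Σ Lᵢ/(AᵢEᵢ) = δ_free.
The series flexibility is Σ Lᵢ/(AᵢEᵢ) = 900/(650×200×10³) + 290/(1975×46×10³) = 1.012×10⁻⁵ mm/N.
P = 3.038 / 1.012×10⁻⁵ = 300400 N = 300.4 kN, compressive.
σ_{nickel alloy} = P / A = 300400 / 650 = 462.1 MPa.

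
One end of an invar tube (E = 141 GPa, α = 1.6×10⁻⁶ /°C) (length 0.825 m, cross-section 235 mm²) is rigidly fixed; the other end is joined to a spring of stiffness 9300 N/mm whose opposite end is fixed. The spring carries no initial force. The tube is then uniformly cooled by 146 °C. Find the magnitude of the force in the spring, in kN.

P ≈ 1.46 kN

The unrestrained thermal change is αΔT L = 1.6×10⁻⁶ × 146 × 825 = 0.1927 mm.
With a force P in the spring, the elastic change of the tube is PL/(AE) and that of the spring is P/k; compatibility requires their sum to equal δ_free.
P [ L/(AE) + 1/k ] = δ_free → P [ 825/(235×141×10³) + 1/(9300) ] = 0.1927.
P = 0.1927 / 0.0001324 = 1455 N.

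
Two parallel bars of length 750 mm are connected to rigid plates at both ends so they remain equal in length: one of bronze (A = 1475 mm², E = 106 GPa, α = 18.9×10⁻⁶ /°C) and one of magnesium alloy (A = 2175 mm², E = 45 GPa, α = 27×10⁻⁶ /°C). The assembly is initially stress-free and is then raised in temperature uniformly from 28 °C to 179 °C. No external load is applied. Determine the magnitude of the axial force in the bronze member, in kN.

The magnesium alloy has the larger α, so on heating it would change length more than the bronze if both were free. The rigid plates force a common final length, so the magnesium alloy is put into compression and the bronze into tension, with equal and opposite forces P (no external load).
Compatibility of the two members (thermal + elastic change equal): (α₁ − α₂)ΔT = P·[1/(A₁E₁) + 1/(A₂E₂)].
|α₁ − α₂|·ΔT = 8.1×10⁻⁶ × 151 = 0.001223.
1/(A₁E₁) + 1/(A₂E₂) = 1/(1475×106×10³) + 1/(2175×45×10³) = 1.661×10⁻⁸ N⁻¹.
P = 0.001223 / 1.661×10⁻⁸ = 73620 N = 73.62 kN.

P ≈ 73.6 kN (tensile in the bronze)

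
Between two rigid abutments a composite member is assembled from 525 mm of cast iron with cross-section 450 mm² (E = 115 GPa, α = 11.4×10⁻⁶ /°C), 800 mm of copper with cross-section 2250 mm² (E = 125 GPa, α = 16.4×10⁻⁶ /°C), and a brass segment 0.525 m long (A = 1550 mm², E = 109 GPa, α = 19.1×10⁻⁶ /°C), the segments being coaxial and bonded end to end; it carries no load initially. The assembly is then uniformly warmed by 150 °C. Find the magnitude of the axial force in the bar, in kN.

If the supports were absent, the total length change would be Σ αᵢΔT Lᵢ = 11.4×10⁻⁶×150×525 + 16.4×10⁻⁶×150×800 + 19.1×10⁻⁶×150×525 = 4.37 mm.
Since the ends are fixed, an axial force P builds up, equal in every segment, with P · Σ Lᵢ/(AᵢEᵢ) = δ_free.
The series flexibility is Σ Lᵢ/(AᵢEᵢ) = 525/(450×115×10³) + 800/(2250×125×10³) + 525/(1550×109×10³) = 1.61×10⁻⁵ mm/N.
Hence P = δ_free / Σ(L/AE) = 4.37/1.61×10⁻⁵ = 271.5 kN (compressive).

P ≈ 271 kN (compressive)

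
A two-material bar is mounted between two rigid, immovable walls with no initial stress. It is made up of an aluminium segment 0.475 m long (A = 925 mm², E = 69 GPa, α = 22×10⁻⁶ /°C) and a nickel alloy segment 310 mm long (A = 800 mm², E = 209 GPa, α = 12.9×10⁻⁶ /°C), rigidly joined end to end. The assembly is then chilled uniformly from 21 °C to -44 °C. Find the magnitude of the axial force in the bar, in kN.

P ≈ 101 kN (tensile)

If the supports were absent, the total length change would be Σ αᵢΔT Lᵢ = 22×10⁻⁶×65×475 + 12.9×10⁻⁶×65×310 = 0.9392 mm.
The walls prevent any net length change, so an axial force P (same in every segment) develops. Compatibility: P · Σ Lᵢ/(AᵢEᵢ) = δ_free.
The series flexibility is Σ Lᵢ/(AᵢEᵢ) = 475/(925×69×10³) + 310/(800×209×10³) = 9.296×10⁻⁶ mm/N.
So P = 0.9392 / 9.296×10⁻⁶ = 101 kN, tensile.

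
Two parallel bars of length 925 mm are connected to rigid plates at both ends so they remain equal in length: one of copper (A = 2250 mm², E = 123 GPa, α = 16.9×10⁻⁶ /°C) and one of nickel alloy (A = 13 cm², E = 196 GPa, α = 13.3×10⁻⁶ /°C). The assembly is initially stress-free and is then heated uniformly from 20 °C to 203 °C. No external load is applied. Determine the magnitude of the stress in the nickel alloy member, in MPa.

Equilibrium of a rigid end plate with no external load gives equal and opposite internal forces ±P in the two members. Since α_{copper} > α_{nickel alloy}, heating drives the copper into compression and the nickel alloy into tension.
Setting the final lengths equal and cancelling L: (α₁ − α₂)ΔT = P/(A₁E₁) + P/(A₂E₂).
|α₁ − α₂|·ΔT = 3.6×10⁻⁶ × 183 = 0.0006588.
1/(A₁E₁) + 1/(A₂E₂) = 1/(2250×123×10³) + 1/(1300×196×10³) = 7.538×10⁻⁹ N⁻¹.
P = 0.0006588 / 7.538×10⁻⁹ = 87400 N = 87.4 kN.
σ_{nickel alloy} = P/A₂ = 87400/1300 = 67.23 MPa, tensile.

σ ≈ 67.2 MPa (tensile)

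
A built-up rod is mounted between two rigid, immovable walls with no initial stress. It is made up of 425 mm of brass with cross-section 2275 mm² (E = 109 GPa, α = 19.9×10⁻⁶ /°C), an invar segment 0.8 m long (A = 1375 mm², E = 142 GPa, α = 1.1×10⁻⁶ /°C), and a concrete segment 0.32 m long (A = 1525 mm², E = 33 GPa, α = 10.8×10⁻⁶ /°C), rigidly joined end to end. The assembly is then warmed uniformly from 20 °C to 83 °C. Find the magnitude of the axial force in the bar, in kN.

If the supports were absent, the total length change would be Σ αᵢΔT Lᵢ = 19.9×10⁻⁶×63×425 + 1.1×10⁻⁶×63×800 + 10.8×10⁻⁶×63×320 = 0.806 mm.
The rigid supports impose zero overall length change; the single axial force P common to all segments must satisfy P Σ Lᵢ/(AᵢEᵢ) = δ_free.
Σ Lᵢ/(AᵢEᵢ) = 425/(2275×109×10³) + 800/(1375×142×10³) + 320/(1525×33×10³) = 1.217×10⁻⁵ mm/N.
Hence P = δ_free / Σ(L/AE) = 0.806/1.217×10⁻⁵ = 66.23 kN (compressive).

P ≈ 66.2 kN (compressive)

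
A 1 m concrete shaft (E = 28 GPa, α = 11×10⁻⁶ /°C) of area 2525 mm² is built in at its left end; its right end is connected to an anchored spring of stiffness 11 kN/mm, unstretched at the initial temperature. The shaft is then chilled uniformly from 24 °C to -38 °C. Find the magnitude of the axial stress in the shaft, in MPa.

The unrestrained thermal change is αΔT L = 11×10⁻⁶ × 62 × 1000 = 0.682 mm.
With a force P in the spring, the elastic change of the shaft is PL/(AE) and that of the spring is P/k; compatibility requires their sum to equal δ_free.
So P = δ_free / [L/(AE) + 1/k] = 0.682 / [ 1000/(2525×28×10³) + 1/(11×10³) ].
P = 0.682 / 0.0001051 = 6492 N.
σ = P/A = 6492/2525 = 2.571 MPa.

σ ≈ 2.57 MPa (tensile)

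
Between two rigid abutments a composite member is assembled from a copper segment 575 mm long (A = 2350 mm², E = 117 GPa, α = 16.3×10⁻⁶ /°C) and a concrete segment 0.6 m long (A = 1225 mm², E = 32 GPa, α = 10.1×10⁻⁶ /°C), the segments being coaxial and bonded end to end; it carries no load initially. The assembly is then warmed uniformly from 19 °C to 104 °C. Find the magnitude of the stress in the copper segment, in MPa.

σ ≈ 32.1 MPa (compressive)

With the walls removed the bar would change length by δ_free = Σ αᵢΔT Lᵢ = 16.3×10⁻⁶×85×575 + 10.1×10⁻⁶×85×600 = 1.312 mm.
The rigid supports impose zero overall length change; the single axial force P common to all segments must satisfy P Σ Lᵢ/(AᵢEᵢ) = δ_free.
Σ Lᵢ/(AᵢEᵢ) = 575/(2350×117×10³) + 600/(1225×32×10³) = 1.74×10⁻⁵ mm/N.
So P = 1.312 / 1.74×10⁻⁵ = 75.4 kN, compressive.
σ_{copper} = P / A = 75400 / 2350 = 32.09 MPa.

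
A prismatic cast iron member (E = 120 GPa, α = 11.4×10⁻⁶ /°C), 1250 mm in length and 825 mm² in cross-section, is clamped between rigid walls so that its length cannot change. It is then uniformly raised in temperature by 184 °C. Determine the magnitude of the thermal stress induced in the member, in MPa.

σ ≈ 252 MPa (compressive)

The supports are rigid, so the total axial strain is zero. The restrained thermal strain is ε = αΔT = 11.4×10⁻⁶ × 184 = 2097.6×10⁻⁶.
Hence σ = E·αΔT = 120×10³ × 2097.6×10⁻⁶ = 251.7 MPa, compressive.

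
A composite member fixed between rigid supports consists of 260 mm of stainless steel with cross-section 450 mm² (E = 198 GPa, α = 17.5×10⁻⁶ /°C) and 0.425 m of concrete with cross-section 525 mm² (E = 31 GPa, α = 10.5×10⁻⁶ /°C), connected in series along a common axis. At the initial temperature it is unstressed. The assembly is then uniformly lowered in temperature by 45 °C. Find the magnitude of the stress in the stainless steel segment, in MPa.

σ ≈ 31 MPa (tensile)

Free thermal contraction of the whole bar: Σ αᵢΔT Lᵢ = 17.5×10⁻⁶×45×260 + 10.5×10⁻⁶×45×425 = 0.4056 mm.
The walls prevent any net length change, so an axial force P (same in every segment) develops. Compatibility: P · Σ Lᵢ/(AᵢEᵢ) = δ_free.
The series flexibility is Σ Lᵢ/(AᵢEᵢ) = 260/(450×198×10³) + 425/(525×31×10³) = 2.903×10⁻⁵ mm/N.
Hence P = δ_free / Σ(L/AE) = 0.4056/2.903×10⁻⁵ = 13.97 kN (tensile).
σ_{stainless steel} = P / A = 13970 / 450 = 31.04 MPa.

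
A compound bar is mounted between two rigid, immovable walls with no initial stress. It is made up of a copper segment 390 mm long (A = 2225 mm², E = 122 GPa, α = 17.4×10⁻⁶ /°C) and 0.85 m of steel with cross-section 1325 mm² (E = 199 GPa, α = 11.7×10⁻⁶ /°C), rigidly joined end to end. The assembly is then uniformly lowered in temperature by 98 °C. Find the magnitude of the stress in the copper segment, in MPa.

If the supports were absent, the total length change would be Σ αᵢΔT Lᵢ = 17.4×10⁻⁶×98×390 + 11.7×10⁻⁶×98×850 = 1.64 mm.
The walls prevent any net length change, so an axial force P (same in every segment) develops. Compatibility: P · Σ Lᵢ/(AᵢEᵢ) = δ_free.
Σ Lᵢ/(AᵢEᵢ) = 390/(2225×122×10³) + 850/(1325×199×10³) = 4.66×10⁻⁶ mm/N.
So P = 1.64 / 4.66×10⁻⁶ = 351.8 kN, tensile.
σ_{copper} = P / A = 351800 / 2225 = 158.1 MPa.

σ ≈ 158 MPa (tensile)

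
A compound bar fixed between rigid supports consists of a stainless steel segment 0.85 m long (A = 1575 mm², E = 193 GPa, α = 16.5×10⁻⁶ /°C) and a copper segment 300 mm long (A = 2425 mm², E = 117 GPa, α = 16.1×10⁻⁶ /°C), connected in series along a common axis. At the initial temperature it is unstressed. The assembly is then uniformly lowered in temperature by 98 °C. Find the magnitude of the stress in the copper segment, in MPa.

Free thermal contraction of the whole bar: Σ αᵢΔT Lᵢ = 16.5×10⁻⁶×98×850 + 16.1×10⁻⁶×98×300 = 1.848 mm.
Since the ends are fixed, an axial force P builds up, equal in every segment, with P · Σ Lᵢ/(AᵢEᵢ) = δ_free.
Σ Lᵢ/(AᵢEᵢ) = 850/(1575×193×10³) + 300/(2425×117×10³) = 3.854×10⁻⁶ mm/N.
So P = 1.848 / 3.854×10⁻⁶ = 479.5 kN, tensile.
σ_{copper} = P / A = 479500 / 2425 = 197.7 MPa.

σ ≈ 198 MPa (tensile)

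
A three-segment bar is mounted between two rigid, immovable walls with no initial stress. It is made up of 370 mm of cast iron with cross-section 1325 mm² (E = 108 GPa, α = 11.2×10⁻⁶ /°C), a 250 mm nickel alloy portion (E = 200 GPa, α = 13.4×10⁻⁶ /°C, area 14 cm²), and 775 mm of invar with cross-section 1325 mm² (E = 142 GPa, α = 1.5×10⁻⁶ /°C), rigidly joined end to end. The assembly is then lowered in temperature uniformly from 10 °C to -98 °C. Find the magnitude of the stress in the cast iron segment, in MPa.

σ ≈ 92.9 MPa (tensile)

Free thermal contraction of the whole bar: Σ αᵢΔT Lᵢ = 11.2×10⁻⁶×108×370 + 13.4×10⁻⁶×108×250 + 1.5×10⁻⁶×108×775 = 0.9349 mm.
The walls prevent any net length change, so an axial force P (same in every segment) develops. Compatibility: P · Σ Lᵢ/(AᵢEᵢ) = δ_free.
Σ Lᵢ/(AᵢEᵢ) = 370/(1325×108×10³) + 250/(1400×200×10³) + 775/(1325×142×10³) = 7.598×10⁻⁶ mm/N.
P = 0.9349 / 7.598×10⁻⁶ = 123100 N = 123.1 kN, tensile.
σ_{cast iron} = P / A = 123100 / 1325 = 92.87 MPa.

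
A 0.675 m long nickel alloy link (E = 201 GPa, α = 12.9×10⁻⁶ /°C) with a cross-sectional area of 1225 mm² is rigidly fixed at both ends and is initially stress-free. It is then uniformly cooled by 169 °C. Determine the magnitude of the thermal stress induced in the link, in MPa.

With length fixed, the mechanical strain must cancel the thermal strain αΔT = 12.9×10⁻⁶ × 169 = 2180.1×10⁻⁶.
The stress required to suppress this strain is σ = Eε = 201×10³ × 2180.1×10⁻⁶ = 438.2 MPa, tensile since the link is trying to contract.

σ ≈ 438 MPa (tensile)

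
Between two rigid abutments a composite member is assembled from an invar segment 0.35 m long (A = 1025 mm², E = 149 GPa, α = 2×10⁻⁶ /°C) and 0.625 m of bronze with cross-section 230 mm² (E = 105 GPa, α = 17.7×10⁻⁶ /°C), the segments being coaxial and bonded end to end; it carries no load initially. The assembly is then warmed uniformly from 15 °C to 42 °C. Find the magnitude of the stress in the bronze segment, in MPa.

σ ≈ 49 MPa (compressive)

Free thermal expansion of the whole bar: Σ αᵢΔT Lᵢ = 2×10⁻⁶×27×350 + 17.7×10⁻⁶×27×625 = 0.3176 mm.
The walls prevent any net length change, so an axial force P (same in every segment) develops. Compatibility: P · Σ Lᵢ/(AᵢEᵢ) = δ_free.
Σ Lᵢ/(AᵢEᵢ) = 350/(1025×149×10³) + 625/(230×105×10³) = 2.817×10⁻⁵ mm/N.
P = 0.3176 / 2.817×10⁻⁵ = 11270 N = 11.27 kN, compressive.
σ_{bronze} = P / A = 11270 / 230 = 49.01 MPa.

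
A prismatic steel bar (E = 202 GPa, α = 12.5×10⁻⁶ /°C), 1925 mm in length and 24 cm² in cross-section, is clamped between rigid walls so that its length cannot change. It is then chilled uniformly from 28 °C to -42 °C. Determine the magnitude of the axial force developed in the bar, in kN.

With zero net strain, σ = E·αΔT = 202 GPa × 12.5×10⁻⁶ × 70 = 176.8 MPa.
Then P = σA = 176.8 × 2400 mm² = 424.2 kN, tensile.

P ≈ 424 kN (tensile)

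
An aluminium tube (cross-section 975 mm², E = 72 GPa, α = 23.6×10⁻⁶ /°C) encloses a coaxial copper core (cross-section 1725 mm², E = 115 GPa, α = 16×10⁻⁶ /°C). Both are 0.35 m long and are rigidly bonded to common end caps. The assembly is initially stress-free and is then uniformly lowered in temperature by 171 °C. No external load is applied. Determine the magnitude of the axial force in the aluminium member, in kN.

Equilibrium of a rigid end plate with no external load gives equal and opposite internal forces ±P in the two members. Since α_{aluminium} > α_{copper}, cooling drives the aluminium into tension and the copper into compression.
Compatibility of the two members (thermal + elastic change equal): (α₁ − α₂)ΔT = P·[1/(A₁E₁) + 1/(A₂E₂)].
|α₁ − α₂|·ΔT = 7.6×10⁻⁶ × 171 = 0.0013.
1/(A₁E₁) + 1/(A₂E₂) = 1/(975×72×10³) + 1/(1725×115×10³) = 1.929×10⁻⁸ N⁻¹.
So P = 0.0013 / 1.929×10⁻⁸ = 67.39 kN.

P ≈ 67.4 kN (tensile in the aluminium)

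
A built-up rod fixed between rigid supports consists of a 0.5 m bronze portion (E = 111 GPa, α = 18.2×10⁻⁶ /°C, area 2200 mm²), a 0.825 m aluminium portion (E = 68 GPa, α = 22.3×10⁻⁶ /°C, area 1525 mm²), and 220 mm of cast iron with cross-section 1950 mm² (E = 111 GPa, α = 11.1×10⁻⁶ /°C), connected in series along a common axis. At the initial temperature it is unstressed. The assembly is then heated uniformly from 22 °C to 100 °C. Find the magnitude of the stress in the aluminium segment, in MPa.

If the supports were absent, the total length change would be Σ αᵢΔT Lᵢ = 18.2×10⁻⁶×78×500 + 22.3×10⁻⁶×78×825 + 11.1×10⁻⁶×78×220 = 2.335 mm.
The rigid supports impose zero overall length change; the single axial force P common to all segments must satisfy P Σ Lᵢ/(AᵢEᵢ) = δ_free.
Σ Lᵢ/(AᵢEᵢ) = 500/(2200×111×10³) + 825/(1525×68×10³) + 220/(1950×111×10³) = 1.102×10⁻⁵ mm/N.
Hence P = δ_free / Σ(L/AE) = 2.335/1.102×10⁻⁵ = 211.9 kN (compressive).
σ_{aluminium} = P / A = 211900 / 1525 = 139 MPa.

σ ≈ 139 MPa (compressive)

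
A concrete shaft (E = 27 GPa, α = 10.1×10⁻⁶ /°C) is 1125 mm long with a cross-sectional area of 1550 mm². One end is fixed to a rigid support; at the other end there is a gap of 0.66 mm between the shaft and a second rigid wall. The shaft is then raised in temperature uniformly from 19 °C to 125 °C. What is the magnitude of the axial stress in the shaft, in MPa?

Free thermal elongation = αΔT L = 10.1×10⁻⁶ × 106 × 1125 = 1.204 mm.
After closing the 0.66 mm clearance, 1.204 − 0.66 = 0.5444 mm of expansion remains to be suppressed by the wall.
That suppressed elongation corresponds to σ = E·Δ/L = 27×10³ × 0.5444/1125 = 13.07 MPa.

σ ≈ 13.1 MPa (compressive)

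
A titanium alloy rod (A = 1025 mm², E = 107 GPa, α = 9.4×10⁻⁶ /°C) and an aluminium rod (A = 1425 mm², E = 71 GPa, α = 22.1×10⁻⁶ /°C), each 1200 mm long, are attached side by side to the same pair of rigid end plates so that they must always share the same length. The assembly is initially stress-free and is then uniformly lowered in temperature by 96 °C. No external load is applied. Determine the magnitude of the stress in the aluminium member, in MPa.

Equilibrium of a rigid end plate with no external load gives equal and opposite internal forces ±P in the two members. Since α_{aluminium} > α_{titanium alloy}, cooling drives the aluminium into tension and the titanium alloy into compression.
Compatibility of the two members (thermal + elastic change equal): (α₁ − α₂)ΔT = P·[1/(A₁E₁) + 1/(A₂E₂)].
|α₁ − α₂|·ΔT = 12.7×10⁻⁶ × 96 = 0.001219.
1/(A₁E₁) + 1/(A₂E₂) = 1/(1025×107×10³) + 1/(1425×71×10³) = 1.9×10⁻⁸ N⁻¹.
P = 0.001219 / 1.9×10⁻⁸ = 64160 N = 64.16 kN.
σ_{aluminium} = P/A₂ = 64160/1425 = 45.03 MPa, tensile.

σ ≈ 45 MPa (tensile)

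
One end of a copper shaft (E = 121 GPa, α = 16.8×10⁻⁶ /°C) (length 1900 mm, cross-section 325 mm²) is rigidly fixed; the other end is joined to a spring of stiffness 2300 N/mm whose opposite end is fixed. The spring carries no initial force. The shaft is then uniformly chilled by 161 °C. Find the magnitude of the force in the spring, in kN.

P ≈ 10.6 kN

The unrestrained thermal change is αΔT L = 16.8×10⁻⁶ × 161 × 1900 = 5.139 mm.
With a force P in the spring, the elastic change of the shaft is PL/(AE) and that of the spring is P/k; compatibility requires their sum to equal δ_free.
So P = δ_free / [L/(AE) + 1/k] = 5.139 / [ 1900/(325×121×10³) + 1/(2300) ].
P = 5.139 / 0.0004831 = 10640 N.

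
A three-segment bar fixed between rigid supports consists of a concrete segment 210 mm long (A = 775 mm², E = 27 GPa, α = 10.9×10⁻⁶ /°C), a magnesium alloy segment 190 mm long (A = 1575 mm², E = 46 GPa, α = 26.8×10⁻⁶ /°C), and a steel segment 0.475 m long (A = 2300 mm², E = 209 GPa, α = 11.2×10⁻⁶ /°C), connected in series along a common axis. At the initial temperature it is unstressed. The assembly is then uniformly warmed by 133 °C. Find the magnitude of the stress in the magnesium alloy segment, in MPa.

σ ≈ 78.6 MPa (compressive)

Free thermal expansion of the whole bar: Σ αᵢΔT Lᵢ = 10.9×10⁻⁶×133×210 + 26.8×10⁻⁶×133×190 + 11.2×10⁻⁶×133×475 = 1.689 mm.
Since the ends are fixed, an axial force P builds up, equal in every segment, with P · Σ Lᵢ/(AᵢEᵢ) = δ_free.
Σ Lᵢ/(AᵢEᵢ) = 210/(775×27×10³) + 190/(1575×46×10³) + 475/(2300×209×10³) = 1.365×10⁻⁵ mm/N.
P = 1.689 / 1.365×10⁻⁵ = 123800 N = 123.8 kN, compressive.
σ_{magnesium alloy} = P / A = 123800 / 1575 = 78.59 MPa.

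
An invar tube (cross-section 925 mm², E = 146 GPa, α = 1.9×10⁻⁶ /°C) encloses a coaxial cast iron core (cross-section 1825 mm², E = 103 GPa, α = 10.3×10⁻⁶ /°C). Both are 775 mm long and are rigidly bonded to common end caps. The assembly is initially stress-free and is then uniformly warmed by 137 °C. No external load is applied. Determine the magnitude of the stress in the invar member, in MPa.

σ ≈ 97.8 MPa (tensile)

Both members must finish at the same length. With the larger α, the cast iron tends to over-expand; the plates restrain it, putting the cast iron in compression and the invar in tension. With no external load the two internal forces are equal and opposite, magnitude P.
Compatibility of the two members (thermal + elastic change equal): (α₁ − α₂)ΔT = P·[1/(A₁E₁) + 1/(A₂E₂)].
|α₁ − α₂|·ΔT = 8.4×10⁻⁶ × 137 = 0.001151.
1/(A₁E₁) + 1/(A₂E₂) = 1/(925×146×10³) + 1/(1825×103×10³) = 1.272×10⁻⁸ N⁻¹.
So P = 0.001151 / 1.272×10⁻⁸ = 90.44 kN.
σ_{invar} = P/A₁ = 90440/925 = 97.77 MPa, tensile.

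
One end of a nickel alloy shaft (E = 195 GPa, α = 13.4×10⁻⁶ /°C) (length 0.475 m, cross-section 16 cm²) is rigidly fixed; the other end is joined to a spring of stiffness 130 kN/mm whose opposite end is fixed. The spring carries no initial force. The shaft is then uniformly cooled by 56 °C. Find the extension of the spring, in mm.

δ ≈ 0.298 mm

Free thermal contraction: δ_free = αΔT L = 13.4×10⁻⁶ × 56 × 475 = 0.3564 mm.
With a force P in the spring, the elastic change of the shaft is PL/(AE) and that of the spring is P/k; compatibility requires their sum to equal δ_free.
P [ L/(AE) + 1/k ] = δ_free → P [ 475/(1600×195×10³) + 1/(130×10³) ] = 0.3564.
P = 0.3564 / 9.215×10⁻⁶ = 38680 N.
Spring extension = P/k = 38680/(130×10³) = 0.2975 mm.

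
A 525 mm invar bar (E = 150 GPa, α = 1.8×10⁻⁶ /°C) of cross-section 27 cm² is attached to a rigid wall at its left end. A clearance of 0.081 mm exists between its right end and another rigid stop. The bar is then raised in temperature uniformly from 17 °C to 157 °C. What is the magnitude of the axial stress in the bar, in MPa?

If the wall were absent the bar would grow by αΔT L = 1.8×10⁻⁶ × 140 × 525 = 0.1323 mm.
This exceeds the 0.081 mm gap, so the wall pushes back. The portion of expansion that must be recovered elastically is δ_free − gap = 0.1323 − 0.081 = 0.0513 mm.
Compatibility: PL/(AE) = 0.0513 mm, so σ = P/A = E × (0.0513/525) = 14.66 MPa.

σ ≈ 14.7 MPa (compressive)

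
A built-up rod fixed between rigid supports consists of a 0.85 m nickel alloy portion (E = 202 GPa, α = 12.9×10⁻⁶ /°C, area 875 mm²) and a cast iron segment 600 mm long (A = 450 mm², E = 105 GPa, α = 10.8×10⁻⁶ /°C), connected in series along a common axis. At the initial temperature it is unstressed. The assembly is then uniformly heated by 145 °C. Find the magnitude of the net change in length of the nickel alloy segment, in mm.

Free thermal expansion of the whole bar: Σ αᵢΔT Lᵢ = 12.9×10⁻⁶×145×850 + 10.8×10⁻⁶×145×600 = 2.53 mm.
The rigid supports impose zero overall length change; the single axial force P common to all segments must satisfy P Σ Lᵢ/(AᵢEᵢ) = δ_free.
The series flexibility is Σ Lᵢ/(AᵢEᵢ) = 850/(875×202×10³) + 600/(450×105×10³) = 1.751×10⁻⁵ mm/N.
Hence P = δ_free / Σ(L/AE) = 2.53/1.751×10⁻⁵ = 144.5 kN (compressive).
For the nickel alloy segment, free thermal change = 12.9×10⁻⁶×145×850 = 1.59 mm and elastic change from P = 144500×850/(875×202×10³) = 0.6948 mm; these oppose, so the net change is 0.895 mm (segment lengthens).

|ΔL| ≈ 0.895 mm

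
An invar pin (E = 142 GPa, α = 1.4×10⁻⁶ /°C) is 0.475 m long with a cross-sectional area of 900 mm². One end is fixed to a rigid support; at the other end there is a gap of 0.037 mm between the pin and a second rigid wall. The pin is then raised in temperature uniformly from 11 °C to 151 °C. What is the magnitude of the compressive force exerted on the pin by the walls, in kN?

Free thermal elongation = αΔT L = 1.4×10⁻⁶ × 140 × 475 = 0.0931 mm.
This exceeds the 0.037 mm gap, so the wall pushes back. The portion of expansion that must be recovered elastically is δ_free − gap = 0.0931 − 0.037 = 0.0561 mm.
Compatibility: PL/(AE) = 0.0561 mm, so σ = P/A = E × (0.0561/475) = 16.77 MPa.
Force on the wall = σA = 16.77 × 900 mm² = 15.09 kN.

P ≈ 15.1 kN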